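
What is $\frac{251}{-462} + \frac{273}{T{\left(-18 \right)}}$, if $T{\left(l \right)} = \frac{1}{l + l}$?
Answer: $- \frac{4540787}{462} \approx -9828.5$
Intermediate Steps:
$T{\left(l \right)} = \frac{1}{2 l}$
$\frac{251}{-462} + \frac{273}{T{\left(-18 \right)}} = \frac{251}{-462} + \frac{273}{\frac{1}{2} \frac{1}{-18}} = 251 \left(- \frac{1}{462}\right) + \frac{273}{\frac{1}{2} \left(- \frac{1}{18}\right)} = - \frac{251}{462} + \frac{273}{- \frac{1}{36}} = - \frac{251}{462} + 273 \left(-36\right) = - \frac{251}{462} - 9828 = - \frac{4540787}{462}$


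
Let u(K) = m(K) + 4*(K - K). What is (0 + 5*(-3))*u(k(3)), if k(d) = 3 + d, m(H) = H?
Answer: -90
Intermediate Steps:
u(K) = K (u(K) = K + 4*(K - K) = K + 4*0 = K + 0 = K)
(0 + 5*(-3))*u(k(3)) = (0 + 5*(-3))*(3 + 3) = (0 - 15)*6 = -15*6 = -90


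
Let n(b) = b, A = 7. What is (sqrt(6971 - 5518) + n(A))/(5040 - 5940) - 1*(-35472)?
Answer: 31924793/900 - sqrt(1453)/900 ≈ 35472.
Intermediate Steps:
(sqrt(6971 - 5518) + n(A))/(5040 - 5940) - 1*(-35472) = (sqrt(6971 - 5518) + 7)/(5040 - 5940) - 1*(-35472) = (sqrt(1453) + 7)/(-900) + 35472 = (7 + sqrt(1453))*(-1/900) + 35472 = (-7/900 - sqrt(1453)/900) + 35472 = 31924793/900 - sqrt(1453)/900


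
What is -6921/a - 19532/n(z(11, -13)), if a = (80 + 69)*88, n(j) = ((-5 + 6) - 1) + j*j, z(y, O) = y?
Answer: -23358275/144232 ≈ -161.95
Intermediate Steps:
n(j) = j**2 (n(j) = (1 - 1) + j**2 = 0 + j**2 = j**2)
a = 13112 (a = 149*88 = 13112)
-6921/a - 19532/n(z(11, -13)) = -6921/13112 - 19532/(11**2) = -6921*1/13112 - 19532/121 = -6921/13112 - 19532*1/121 = -6921/13112 - 19532/121 = -23358275/144232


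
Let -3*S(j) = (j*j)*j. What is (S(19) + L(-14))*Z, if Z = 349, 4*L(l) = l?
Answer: -4794911/6 ≈ -7.9915e+5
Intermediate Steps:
L(l) = l/4
S(j) = -j³/3 (S(j) = -j*j*j/3 = -j²*j/3 = -j³/3)
(S(19) + L(-14))*Z = (-⅓*19³ + (¼)*(-14))*349 = (-⅓*6859 - 7/2)*349 = (-6859/3 - 7/2)*349 = -13739/6*349 = -4794911/6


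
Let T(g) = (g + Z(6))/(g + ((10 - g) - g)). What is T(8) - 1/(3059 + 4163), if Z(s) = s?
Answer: 50553/7222 ≈ 6.9999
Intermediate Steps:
T(g) = (6 + g)/(10 - g) (T(g) = (g + 6)/(g + ((10 - g) - g)) = (6 + g)/(g + (10 - 2*g)) = (6 + g)/(10 - g))
T(8) - 1/(3059 + 4163) = (-6 - 1*8)/(-10 + 8) - 1/(3059 + 4163) = (-6 - 8)/(-2) - 1/7222 = -1/2*(-14) - 1*1/7222 = 7 - 1/7222 = 50553/7222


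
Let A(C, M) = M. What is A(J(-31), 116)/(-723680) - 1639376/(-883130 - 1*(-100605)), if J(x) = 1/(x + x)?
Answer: 59314642539/28314884600 ≈ 2.0948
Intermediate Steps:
J(x) = 1/(2*x)
A(J(-31), 116)/(-723680) - 1639376/(-883130 - 1*(-100605)) = 116/(-723680) - 1639376/(-883130 - 1*(-100605)) = 116*(-1/723680) - 1639376/(-883130 + 100605) = -29/180920 - 1639376/(-782525) = -29/180920 - 1639376*(-1/782525) = -29/180920 + 1639376/782525 = 59314642539/28314884600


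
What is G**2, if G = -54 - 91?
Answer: 21025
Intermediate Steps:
G = -145
G**2 = (-145)**2 = 21025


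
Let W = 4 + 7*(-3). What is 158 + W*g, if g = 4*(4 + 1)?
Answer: -182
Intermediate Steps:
g = 20 (g = 4*5 = 20)
W = -17 (W = 4 - 21 = -17)
158 + W*g = 158 - 17*20 = 158 - 340 = -182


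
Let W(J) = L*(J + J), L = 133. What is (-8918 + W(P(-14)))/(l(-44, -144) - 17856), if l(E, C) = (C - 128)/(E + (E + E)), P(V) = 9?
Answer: 53823/147295 ≈ 0.36541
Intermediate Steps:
l(E, C) = (-128 + C)/(3*E) (l(E, C) = (-128 + C)/(E + 2*E) = (-128 + C)/((3*E)) = (-128 + C)*(1/(3*E)) = (-128 + C)/(3*E))
W(J) = 266*J (W(J) = 133*(J + J) = 133*(2*J) = 266*J)
(-8918 + W(P(-14)))/(l(-44, -144) - 17856) = (-8918 + 266*9)/((1/3)*(-128 - 144)/(-44) - 17856) = (-8918 + 2394)/((1/3)*(-1/44)*(-272) - 17856) = -6524/(68/33 - 17856) = -6524/(-589180/33) = -6524*(-33/589180) = 53823/147295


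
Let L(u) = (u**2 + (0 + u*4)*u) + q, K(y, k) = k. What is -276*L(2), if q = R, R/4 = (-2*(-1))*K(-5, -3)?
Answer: 1104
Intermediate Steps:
R = -24 (R = 4*(-2*(-1)*(-3)) = 4*(2*(-3)) = 4*(-6) = -24)
q = -24
L(u) = -24 + 5*u**2 (L(u) = (u**2 + (0 + u*4)*u) - 24 = (u**2 + (0 + 4*u)*u) - 24 = (u**2 + (4*u)*u) - 24 = (u**2 + 4*u**2) - 24 = 5*u**2 - 24 = -24 + 5*u**2)
-276*L(2) = -276*(-24 + 5*2**2) = -276*(-24 + 5*4) = -276*(-24 + 20) = -276*(-4) = 1104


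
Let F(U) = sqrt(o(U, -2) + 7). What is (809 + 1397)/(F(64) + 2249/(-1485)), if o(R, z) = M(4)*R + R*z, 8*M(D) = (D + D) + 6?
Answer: -3683760795/12452513 - 7297089525*I/12452513 ≈ -295.82 - 585.99*I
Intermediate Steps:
M(D) = 3/4 + D/4 (M(D) = ((D + D) + 6)/8 = (2*D + 6)/8 = (6 + 2*D)/8 = 3/4 + D/4)
o(R, z) = 7*R/4 + R*z (o(R, z) = (3/4 + (1/4)*4)*R + R*z = (3/4 + 1)*R + R*z = 7*R/4 + R*z)
F(U) = sqrt(7 - U/4) (F(U) = sqrt(U*(7 + 4*(-2))/4 + 7) = sqrt(U*(7 - 8)/4 + 7) = sqrt((1/4)*U*(-1) + 7) = sqrt(-U/4 + 7) = sqrt(7 - U/4))
(809 + 1397)/(F(64) + 2249/(-1485)) = (809 + 1397)/(sqrt(28 - 1*64)/2 + 2249/(-1485)) = 2206/(sqrt(28 - 64)/2 + 2249*(-1/1485)) = 2206/(sqrt(-36)/2 - 2249/1485) = 2206/((6*I)/2 - 2249/1485) = 2206/(3*I - 2249/1485) = 2206/(-2249/1485 + 3*I) = 2206*(2205225*(-2249/1485 - 3*I)/24905026) = 2432363175*(-2249/1485 - 3*I)/12452513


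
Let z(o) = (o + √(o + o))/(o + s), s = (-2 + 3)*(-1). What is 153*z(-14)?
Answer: 714/5 - 102*I*√7/5 ≈ 142.8 - 53.973*I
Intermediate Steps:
s = -1 (s = 1*(-1) = -1)
z(o) = (o + √2*√o)/(-1 + o) (z(o) = (o + √(o + o))/(o - 1) = (o + √(2*o))/(-1 + o) = (o + √2*√o)/(-1 + o))
153*z(-14) = 153*((-14 + √2*√(-14))/(-1 - 14)) = 153*((-14 + √2*(I*√14))/(-15)) = 153*(-(-14 + 2*I*√7)/15) = 153*(14/15 - 2*I*√7/15) = 714/5 - 102*I*√7/5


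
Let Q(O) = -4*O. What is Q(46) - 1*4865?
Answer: -5049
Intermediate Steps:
Q(46) - 1*4865 = -4*46 - 1*4865 = -184 - 4865 = -5049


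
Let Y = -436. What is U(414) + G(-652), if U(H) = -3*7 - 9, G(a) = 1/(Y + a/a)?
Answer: -13051/435 ≈ -30.002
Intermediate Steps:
G(a) = -1/435 (G(a) = 1/(-436 + a/a) = 1/(-436 + 1) = 1/(-435) = -1/435)
U(H) = -30 (U(H) = -21 - 9 = -30)
U(414) + G(-652) = -30 - 1/435 = -13051/435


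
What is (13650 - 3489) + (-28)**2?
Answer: 10945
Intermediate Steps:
(13650 - 3489) + (-28)**2 = 10161 + 784 = 10945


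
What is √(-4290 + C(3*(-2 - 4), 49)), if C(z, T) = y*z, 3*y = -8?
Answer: I*√4242 ≈ 65.131*I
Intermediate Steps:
y = -8/3 (y = (⅓)*(-8) = -8/3 ≈ -2.6667)
C(z, T) = -8*z/3
√(-4290 + C(3*(-2 - 4), 49)) = √(-4290 - 8*(-2 - 4)) = √(-4290 - 8*(-6)) = √(-4290 - 8/3*(-18)) = √(-4290 + 48) = √(-4242) = I*√4242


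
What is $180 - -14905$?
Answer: $15085$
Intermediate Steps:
$180 - -14905 = 180 + 14905 = 15085$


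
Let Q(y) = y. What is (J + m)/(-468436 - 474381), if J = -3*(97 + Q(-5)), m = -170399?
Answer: 170675/942817 ≈ 0.18103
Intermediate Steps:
J = -276 (J = -3*(97 - 5) = -3*92 = -276)
(J + m)/(-468436 - 474381) = (-276 - 170399)/(-468436 - 474381) = -170675/(-942817) = -170675*(-1/942817) = 170675/942817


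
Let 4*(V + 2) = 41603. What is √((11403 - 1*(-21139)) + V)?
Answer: √171763/2 ≈ 207.22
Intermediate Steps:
V = 41595/4 (V = -2 + (¼)*41603 = -2 + 41603/4 = 41595/4 ≈ 10399.)
√((11403 - 1*(-21139)) + V) = √((11403 - 1*(-21139)) + 41595/4) = √((11403 + 21139) + 41595/4) = √(32542 + 41595/4) = √(171763/4) = √171763/2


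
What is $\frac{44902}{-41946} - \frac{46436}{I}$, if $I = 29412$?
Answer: $- \frac{7167680}{2705517} \approx -2.6493$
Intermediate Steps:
$\frac{44902}{-41946} - \frac{46436}{I} = \frac{44902}{-41946} - \frac{46436}{29412} = 44902 \left(- \frac{1}{41946}\right) - \frac{611}{387} = - \frac{22451}{20973} - \frac{611}{387} = - \frac{7167680}{2705517}$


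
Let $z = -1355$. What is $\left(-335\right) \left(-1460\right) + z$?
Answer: $487745$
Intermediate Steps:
$\left(-335\right) \left(-1460\right) + z = \left(-335\right) \left(-1460\right) - 1355 = 489100 - 1355 = 487745$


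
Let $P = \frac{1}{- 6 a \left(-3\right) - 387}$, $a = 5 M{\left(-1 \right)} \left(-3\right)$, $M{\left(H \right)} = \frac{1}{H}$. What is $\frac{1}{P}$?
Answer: $-117$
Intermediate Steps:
$a = 15$ ($a = \frac{5}{-1} \left(-3\right) = 5 \left(-1\right) \left(-3\right) = \left(-5\right) \left(-3\right) = 15$)
$P = - \frac{1}{117}$ ($P = \frac{1}{\left(-6\right) 15 \left(-3\right) - 387} = \frac{1}{\left(-90\right) \left(-3\right) - 387} = \frac{1}{270 - 387} = \frac{1}{-117} = - \frac{1}{117} \approx -0.008547$)
$\frac{1}{P} = \frac{1}{- \frac{1}{117}} = -117$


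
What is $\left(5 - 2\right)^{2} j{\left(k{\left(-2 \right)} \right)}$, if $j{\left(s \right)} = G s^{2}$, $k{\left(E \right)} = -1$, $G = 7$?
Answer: $63$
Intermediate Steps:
$j{\left(s \right)} = 7 s^{2}$
$\left(5 - 2\right)^{2} j{\left(k{\left(-2 \right)} \right)} = \left(5 - 2\right)^{2} \cdot 7 \left(-1\right)^{2} = 3^{2} \cdot 7 \cdot 1 = 9 \cdot 7 = 63$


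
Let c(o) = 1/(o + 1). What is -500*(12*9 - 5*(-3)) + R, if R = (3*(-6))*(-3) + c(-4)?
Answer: -184339/3 ≈ -61446.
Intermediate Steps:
c(o) = 1/(1 + o)
R = 161/3 (R = (3*(-6))*(-3) + 1/(1 - 4) = -18*(-3) + 1/(-3) = 54 - ⅓ = 161/3 ≈ 53.667)
-500*(12*9 - 5*(-3)) + R = -500*(12*9 - 5*(-3)) + 161/3 = -500*(108 + 15) + 161/3 = -500*123 + 161/3 = -61500 + 161/3 = -184339/3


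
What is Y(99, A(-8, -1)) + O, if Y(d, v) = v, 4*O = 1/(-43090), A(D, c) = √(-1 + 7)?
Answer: -1/172360 + √6 ≈ 2.4495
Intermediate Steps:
A(D, c) = √6
O = -1/172360 (O = (¼)/(-43090) = (¼)*(-1/43090) = -1/172360 ≈ -5.8018e-6)
Y(99, A(-8, -1)) + O = √6 - 1/172360 = -1/172360 + √6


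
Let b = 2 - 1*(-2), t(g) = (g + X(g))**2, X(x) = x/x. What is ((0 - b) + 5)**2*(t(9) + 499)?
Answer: 599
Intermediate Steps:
X(x) = 1
t(g) = (1 + g)**2 (t(g) = (g + 1)**2 = (1 + g)**2)
b = 4 (b = 2 + 2 = 4)
((0 - b) + 5)**2*(t(9) + 499) = ((0 - 1*4) + 5)**2*((1 + 9)**2 + 499) = ((0 - 4) + 5)**2*(10**2 + 499) = (-4 + 5)**2*(100 + 499) = 1**2*599 = 1*599 = 599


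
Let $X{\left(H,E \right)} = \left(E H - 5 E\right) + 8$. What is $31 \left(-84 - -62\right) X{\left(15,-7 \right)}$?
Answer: $42284$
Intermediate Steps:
$X{\left(H,E \right)} = 8 - 5 E + E H$ ($X{\left(H,E \right)} = \left(- 5 E + E H\right) + 8 = 8 - 5 E + E H$)
$31 \left(-84 - -62\right) X{\left(15,-7 \right)} = 31 \left(-84 - -62\right) \left(8 - -35 - 105\right) = 31 \left(-84 + 62\right) \left(8 + 35 - 105\right) = 31 \left(-22\right) \left(-62\right) = \left(-682\right) \left(-62\right) = 42284$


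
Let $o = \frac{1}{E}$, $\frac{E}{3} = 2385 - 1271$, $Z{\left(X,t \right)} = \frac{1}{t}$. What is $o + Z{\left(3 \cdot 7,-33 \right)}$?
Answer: $- \frac{1103}{36762} \approx -0.030004$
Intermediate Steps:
$E = 3342$ ($E = 3 \left(2385 - 1271\right) = 3 \cdot 1114 = 3342$)
$o = \frac{1}{3342} \approx 0.00029922$
$o + Z{\left(3 \cdot 7,-33 \right)} = \frac{1}{3342} + \frac{1}{-33} = \frac{1}{3342} - \frac{1}{33} = - \frac{1103}{36762}$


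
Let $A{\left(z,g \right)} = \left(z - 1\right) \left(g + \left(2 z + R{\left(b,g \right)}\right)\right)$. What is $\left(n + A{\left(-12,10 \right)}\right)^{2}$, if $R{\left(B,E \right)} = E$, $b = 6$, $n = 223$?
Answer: $75625$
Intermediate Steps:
$A{\left(z,g \right)} = \left(-1 + z\right) \left(2 g + 2 z\right)$ ($A{\left(z,g \right)} = \left(z - 1\right) \left(g + \left(2 z + g\right)\right) = \left(-1 + z\right) \left(g + \left(g + 2 z\right)\right) = \left(-1 + z\right) \left(2 g + 2 z\right)$)
$\left(n + A{\left(-12,10 \right)}\right)^{2} = \left(223 + \left(\left(-2\right) 10 - -24 + 2 \left(-12\right)^{2} + 2 \cdot 10 \left(-12\right)\right)\right)^{2} = \left(223 + \left(-20 + 24 + 2 \cdot 144 - 240\right)\right)^{2} = \left(223 + \left(-20 + 24 + 288 - 240\right)\right)^{2} = \left(223 + 52\right)^{2} = 275^{2} = 75625$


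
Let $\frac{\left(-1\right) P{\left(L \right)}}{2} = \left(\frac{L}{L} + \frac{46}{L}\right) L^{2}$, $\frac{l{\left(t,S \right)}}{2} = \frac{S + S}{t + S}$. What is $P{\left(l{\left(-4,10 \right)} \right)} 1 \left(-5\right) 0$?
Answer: $0$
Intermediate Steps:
$l{\left(t,S \right)} = \frac{4 S}{S + t}$ ($l{\left(t,S \right)} = 2 \frac{S + S}{t + S} = 2 \frac{2 S}{S + t} = \frac{4 S}{S + t}$)
$P{\left(L \right)} = - 2 L^{2} \left(1 + \frac{46}{L}\right)$ ($P{\left(L \right)} = - 2 \left(\frac{L}{L} + \frac{46}{L}\right) L^{2} = - 2 \left(1 + \frac{46}{L}\right) L^{2} = - 2 L^{2} \left(1 + \frac{46}{L}\right)$)
$P{\left(l{\left(-4,10 \right)} \right)} 1 \left(-5\right) 0 = - 2 \cdot 4 \cdot 10 \frac{1}{10 - 4} \left(46 + 4 \cdot 10 \frac{1}{10 - 4}\right) 1 \left(-5\right) 0 = - 2 \cdot 4 \cdot 10 \cdot \frac{1}{6} \left(46 + 4 \cdot 10 \cdot \frac{1}{6}\right) \left(\left(-5\right) 0\right) = - 2 \cdot 4 \cdot 10 \cdot \frac{1}{6} \left(46 + 4 \cdot 10 \cdot \frac{1}{6}\right) 0 = \left(-2\right) \frac{20}{3} \left(46 + \frac{20}{3}\right) 0 = \left(-2\right) \frac{20}{3} \cdot \frac{158}{3} \cdot 0 = \left(- \frac{6320}{9}\right) 0 = 0$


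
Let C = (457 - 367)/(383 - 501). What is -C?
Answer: 45/59 ≈ 0.76271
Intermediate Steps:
C = -45/59 (C = 90/(-118) = 90*(-1/118) = -45/59 ≈ -0.76271)
-C = -1*(-45/59) = 45/59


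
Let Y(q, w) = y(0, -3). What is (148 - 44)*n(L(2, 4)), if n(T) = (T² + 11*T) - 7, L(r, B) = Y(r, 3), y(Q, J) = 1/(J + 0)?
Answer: -9880/9 ≈ -1097.8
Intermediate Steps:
y(Q, J) = 1/J
Y(q, w) = -⅓ (Y(q, w) = 1/(-3) = -⅓)
L(r, B) = -⅓
n(T) = -7 + T² + 11*T
(148 - 44)*n(L(2, 4)) = (148 - 44)*(-7 + (-⅓)² + 11*(-⅓)) = 104*(-7 + ⅑ - 11/3) = 104*(-95/9) = -9880/9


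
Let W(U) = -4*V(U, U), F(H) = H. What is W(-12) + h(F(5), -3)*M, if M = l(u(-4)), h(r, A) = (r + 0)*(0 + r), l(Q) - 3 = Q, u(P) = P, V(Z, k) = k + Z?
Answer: 71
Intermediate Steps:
V(Z, k) = Z + k
W(U) = -8*U (W(U) = -4*(U + U) = -8*U)
l(Q) = 3 + Q
h(r, A) = r² (h(r, A) = r*r = r²)
M = -1 (M = 3 - 4 = -1)
W(-12) + h(F(5), -3)*M = -8*(-12) + 5²*(-1) = 96 + 25*(-1) = 96 - 25 = 71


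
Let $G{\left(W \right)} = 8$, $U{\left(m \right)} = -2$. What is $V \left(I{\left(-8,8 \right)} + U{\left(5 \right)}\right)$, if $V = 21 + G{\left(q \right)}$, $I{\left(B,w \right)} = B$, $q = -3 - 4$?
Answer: $-290$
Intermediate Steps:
$q = -7$ ($q = -3 - 4 = -7$)
$V = 29$ ($V = 21 + 8 = 29$)
$V \left(I{\left(-8,8 \right)} + U{\left(5 \right)}\right) = 29 \left(-8 - 2\right) = 29 \left(-10\right) = -290$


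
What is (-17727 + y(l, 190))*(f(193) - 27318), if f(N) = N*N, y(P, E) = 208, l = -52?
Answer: -173981189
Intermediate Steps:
f(N) = N**2
(-17727 + y(l, 190))*(f(193) - 27318) = (-17727 + 208)*(193**2 - 27318) = -17519*(37249 - 27318) = -17519*9931 = -173981189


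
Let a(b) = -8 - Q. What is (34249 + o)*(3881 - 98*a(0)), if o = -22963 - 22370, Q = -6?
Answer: -45189468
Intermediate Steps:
a(b) = -2 (a(b) = -8 - 1*(-6) = -8 + 6 = -2)
o = -45333
(34249 + o)*(3881 - 98*a(0)) = (34249 - 45333)*(3881 - 98*(-2)) = -11084*(3881 + 196) = -11084*4077 = -45189468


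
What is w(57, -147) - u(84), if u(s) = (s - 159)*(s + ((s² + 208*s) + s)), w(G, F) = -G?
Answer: 1852143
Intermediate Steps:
u(s) = (-159 + s)*(s² + 210*s) (u(s) = (-159 + s)*(s + (s² + 209*s)) = (-159 + s)*(s² + 210*s))
w(57, -147) - u(84) = -1*57 - 84*(-33390 + 84² + 51*84) = -57 - 84*(-33390 + 7056 + 4284) = -57 - 84*(-22050) = -57 - 1*(-1852200) = -57 + 1852200 = 1852143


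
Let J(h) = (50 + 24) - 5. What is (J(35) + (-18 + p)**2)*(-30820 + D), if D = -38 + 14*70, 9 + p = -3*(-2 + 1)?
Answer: -19271310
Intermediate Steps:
J(h) = 69 (J(h) = 74 - 5 = 69)
p = -6 (p = -9 - 3*(-2 + 1) = -9 - 3*(-1) = -9 + 3 = -6)
D = 942 (D = -38 + 980 = 942)
(J(35) + (-18 + p)**2)*(-30820 + D) = (69 + (-18 - 6)**2)*(-30820 + 942) = (69 + (-24)**2)*(-29878) = (69 + 576)*(-29878) = 645*(-29878) = -19271310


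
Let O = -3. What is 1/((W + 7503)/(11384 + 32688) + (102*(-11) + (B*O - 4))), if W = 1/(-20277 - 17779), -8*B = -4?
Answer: -1677204032/1890762011913 ≈ -0.00088705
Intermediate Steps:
B = ½ (B = -⅛*(-4) = ½ ≈ 0.50000)
W = -1/38056 (W = 1/(-38056) = -1/38056 ≈ -2.6277e-5)
1/((W + 7503)/(11384 + 32688) + (102*(-11) + (B*O - 4))) = 1/((-1/38056 + 7503)/(11384 + 32688) + (102*(-11) + ((½)*(-3) - 4))) = 1/((285534167/38056)/44072 + (-1122 + (-3/2 - 4))) = 1/((285534167/38056)*(1/44072) + (-1122 - 11/2)) = 1/(285534167/1677204032 - 2255/2) = 1/(-1890762011913/1677204032) = -1677204032/1890762011913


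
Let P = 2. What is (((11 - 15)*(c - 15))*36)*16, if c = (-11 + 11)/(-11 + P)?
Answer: 34560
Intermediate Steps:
c = 0 (c = (-11 + 11)/(-11 + 2) = 0/(-9) = 0*(-⅑) = 0)
(((11 - 15)*(c - 15))*36)*16 = (((11 - 15)*(0 - 15))*36)*16 = (-4*(-15)*36)*16 = (60*36)*16 = 2160*16 = 34560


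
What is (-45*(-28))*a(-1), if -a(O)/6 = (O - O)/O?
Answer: 0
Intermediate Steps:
a(O) = 0 (a(O) = -6*(O - O)/O = -0/O = -6*0 = 0)
(-45*(-28))*a(-1) = -45*(-28)*0 = 1260*0 = 0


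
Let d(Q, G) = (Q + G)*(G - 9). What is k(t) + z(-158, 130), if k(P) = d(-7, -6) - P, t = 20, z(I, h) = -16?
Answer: 159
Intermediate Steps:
d(Q, G) = (-9 + G)*(G + Q) (d(Q, G) = (G + Q)*(-9 + G) = (-9 + G)*(G + Q))
k(P) = 195 - P (k(P) = ((-6)**2 - 9*(-6) - 9*(-7) - 6*(-7)) - P = (36 + 54 + 63 + 42) - P = 195 - P)
k(t) + z(-158, 130) = (195 - 1*20) - 16 = (195 - 20) - 16 = 175 - 16 = 159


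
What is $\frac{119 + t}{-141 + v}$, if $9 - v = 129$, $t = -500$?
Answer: $\frac{127}{87} \approx 1.4598$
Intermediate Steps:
$v = -120$ ($v = 9 - 129 = -120$)
$\frac{119 + t}{-141 + v} = \frac{119 - 500}{-141 - 120} = - \frac{381}{-261} = \left(-381\right) \left(- \frac{1}{261}\right) = \frac{127}{87}$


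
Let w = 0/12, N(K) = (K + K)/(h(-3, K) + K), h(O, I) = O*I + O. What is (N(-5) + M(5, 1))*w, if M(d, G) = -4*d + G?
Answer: 0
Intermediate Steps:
M(d, G) = G - 4*d
h(O, I) = O + I*O (h(O, I) = I*O + O = O + I*O)
N(K) = 2*K/(-3 - 2*K) (N(K) = (K + K)/(-3*(1 + K) + K) = (2*K)/((-3 - 3*K) + K) = (2*K)/(-3 - 2*K) = 2*K/(-3 - 2*K))
w = 0 (w = 0*(1/12) = 0)
(N(-5) + M(5, 1))*w = (2*(-5)/(-3 - 2*(-5)) + (1 - 4*5))*0 = (2*(-5)/(-3 + 10) + (1 - 20))*0 = (2*(-5)/7 - 19)*0 = (2*(-5)*(⅐) - 19)*0 = (-10/7 - 19)*0 = -143/7*0 = 0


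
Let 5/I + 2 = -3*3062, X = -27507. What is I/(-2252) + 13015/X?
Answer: -269298121105/569157679632 ≈ -0.47315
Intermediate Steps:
I = -5/9188 (I = 5/(-2 - 3*3062) = 5/(-2 - 9186) = 5/(-9188) = 5*(-1/9188) = -5/9188 ≈ -0.00054419)
I/(-2252) + 13015/X = -5/9188/(-2252) + 13015/(-27507) = -5/9188*(-1/2252) + 13015*(-1/27507) = 5/20691376 - 13015/27507 = -269298121105/569157679632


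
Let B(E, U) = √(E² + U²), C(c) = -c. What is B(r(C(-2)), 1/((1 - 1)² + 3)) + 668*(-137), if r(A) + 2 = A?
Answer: -274547/3 ≈ -91516.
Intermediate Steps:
r(A) = -2 + A
B(r(C(-2)), 1/((1 - 1)² + 3)) + 668*(-137) = √((-2 - 1*(-2))² + (1/((1 - 1)² + 3))²) + 668*(-137) = √((-2 + 2)² + (1/(0² + 3))²) - 91516 = √(0² + (1/(0 + 3))²) - 91516 = √(0 + (1/3)²) - 91516 = √(0 + (⅓)²) - 91516 = √(0 + ⅑) - 91516 = √(⅑) - 91516 = ⅓ - 91516 = -274547/3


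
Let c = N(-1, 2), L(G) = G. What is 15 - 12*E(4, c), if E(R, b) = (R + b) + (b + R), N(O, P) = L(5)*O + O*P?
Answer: 87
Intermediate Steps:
N(O, P) = 5*O + O*P
c = -7 (c = -(5 + 2) = -1*7 = -7)
E(R, b) = 2*R + 2*b (E(R, b) = (R + b) + (R + b) = 2*R + 2*b)
15 - 12*E(4, c) = 15 - 12*(2*4 + 2*(-7)) = 15 - 12*(8 - 14) = 15 - 12*(-6) = 15 + 72 = 87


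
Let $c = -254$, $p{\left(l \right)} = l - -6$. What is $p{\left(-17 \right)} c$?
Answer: $2794$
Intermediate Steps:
$p{\left(l \right)} = 6 + l$ ($p{\left(l \right)} = l + 6 = 6 + l$)
$p{\left(-17 \right)} c = \left(6 - 17\right) \left(-254\right) = \left(-11\right) \left(-254\right) = 2794$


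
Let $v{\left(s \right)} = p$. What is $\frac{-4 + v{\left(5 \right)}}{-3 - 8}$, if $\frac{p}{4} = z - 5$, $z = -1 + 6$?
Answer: $\frac{4}{11} \approx 0.36364$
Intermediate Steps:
$z = 5$
$p = 0$ ($p = 4 \left(5 - 5\right) = 4 \cdot 0 = 0$)
$v{\left(s \right)} = 0$
$\frac{-4 + v{\left(5 \right)}}{-3 - 8} = \frac{-4 + 0}{-3 - 8} = - \frac{4}{-11} = \left(-4\right) \left(- \frac{1}{11}\right) = \frac{4}{11}$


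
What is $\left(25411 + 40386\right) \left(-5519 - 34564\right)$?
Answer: $-2637341151$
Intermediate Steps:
$\left(25411 + 40386\right) \left(-5519 - 34564\right) = 65797 \left(-40083\right) = -2637341151$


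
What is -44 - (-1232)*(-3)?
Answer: -3740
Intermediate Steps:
-44 - (-1232)*(-3) = -44 - 77*48 = -44 - 3696 = -3740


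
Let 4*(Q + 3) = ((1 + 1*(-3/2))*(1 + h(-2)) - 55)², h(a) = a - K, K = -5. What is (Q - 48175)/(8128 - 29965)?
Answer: 189463/87348 ≈ 2.1691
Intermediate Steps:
h(a) = 5 + a (h(a) = a - 1*(-5) = a + 5 = 5 + a)
Q = 3237/4 (Q = -3 + ((1 + 1*(-3/2))*(1 + (5 - 2)) - 55)²/4 = -3 + ((1 + 1*(-3*½))*(1 + 3) - 55)²/4 = -3 + ((1 + 1*(-3/2))*4 - 55)²/4 = -3 + ((1 - 3/2)*4 - 55)²/4 = -3 + (-½*4 - 55)²/4 = -3 + (-2 - 55)²/4 = -3 + (¼)*(-57)² = -3 + (¼)*3249 = -3 + 3249/4 = 3237/4 ≈ 809.25)
(Q - 48175)/(8128 - 29965) = (3237/4 - 48175)/(8128 - 29965) = -189463/4/(-21837) = -189463/4*(-1/21837) = 189463/87348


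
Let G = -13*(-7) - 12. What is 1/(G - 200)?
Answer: -1/121 ≈ -0.0082645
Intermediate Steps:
G = 79 (G = 91 - 12 = 79)
1/(G - 200) = 1/(79 - 200) = 1/(-121) = -1/121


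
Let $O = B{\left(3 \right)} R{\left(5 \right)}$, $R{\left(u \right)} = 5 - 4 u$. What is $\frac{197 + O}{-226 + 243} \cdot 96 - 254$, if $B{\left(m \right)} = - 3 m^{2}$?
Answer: $\frac{53474}{17} \approx 3145.5$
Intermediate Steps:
$O = 405$ ($O = - 3 \cdot 3^{2} \left(5 - 20\right) = \left(-3\right) 9 \left(5 - 20\right) = \left(-27\right) \left(-15\right) = 405$)
$\frac{197 + O}{-226 + 243} \cdot 96 - 254 = \frac{197 + 405}{-226 + 243} \cdot 96 - 254 = \frac{602}{17} \cdot 96 - 254 = \frac{57792}{17} - 254 = \frac{53474}{17}$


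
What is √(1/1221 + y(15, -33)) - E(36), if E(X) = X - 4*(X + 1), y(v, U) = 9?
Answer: 112 + √13418790/1221 ≈ 115.00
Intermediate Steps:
E(X) = -4 - 3*X (E(X) = X - 4*(1 + X) = X + (-4 - 4*X) = -4 - 3*X)
√(1/1221 + y(15, -33)) - E(36) = √(1/1221 + 9) - (-4 - 3*36) = √(1/1221 + 9) - (-4 - 108) = √(10990/1221) - 1*(-112) = √13418790/1221 + 112 = 112 + √13418790/1221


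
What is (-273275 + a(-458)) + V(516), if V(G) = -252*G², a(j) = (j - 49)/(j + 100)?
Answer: -24118383239/358 ≈ -6.7370e+7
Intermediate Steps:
a(j) = (-49 + j)/(100 + j)
(-273275 + a(-458)) + V(516) = (-273275 + (-49 - 458)/(100 - 458)) - 252*516² = (-273275 - 507/(-358)) - 252*266256 = (-273275 - 1/358*(-507)) - 67096512 = (-273275 + 507/358) - 67096512 = -97831943/358 - 67096512 = -24118383239/358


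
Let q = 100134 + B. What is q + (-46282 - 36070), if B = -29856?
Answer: -12074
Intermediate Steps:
q = 70278 (q = 100134 - 29856 = 70278)
q + (-46282 - 36070) = 70278 + (-46282 - 36070) = 70278 - 82352 = -12074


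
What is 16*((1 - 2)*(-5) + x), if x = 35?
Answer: 640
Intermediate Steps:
16*((1 - 2)*(-5) + x) = 16*((1 - 2)*(-5) + 35) = 16*(-1*(-5) + 35) = 16*(5 + 35) = 16*40 = 640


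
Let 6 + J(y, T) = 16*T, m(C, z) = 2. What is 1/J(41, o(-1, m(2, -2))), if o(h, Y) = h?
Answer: -1/22 ≈ -0.045455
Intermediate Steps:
J(y, T) = -6 + 16*T
1/J(41, o(-1, m(2, -2))) = 1/(-6 + 16*(-1)) = 1/(-6 - 16) = 1/(-22) = -1/22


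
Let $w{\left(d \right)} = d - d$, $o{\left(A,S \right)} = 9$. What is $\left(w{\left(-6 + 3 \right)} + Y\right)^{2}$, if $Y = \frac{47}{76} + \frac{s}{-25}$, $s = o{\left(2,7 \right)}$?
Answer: $\frac{241081}{3610000} \approx 0.066781$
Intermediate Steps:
$s = 9$
$w{\left(d \right)} = 0$
$Y = \frac{491}{1900}$ ($Y = \frac{47}{76} + \frac{9}{-25} = 47 \cdot \frac{1}{76} + 9 \left(- \frac{1}{25}\right) = \frac{47}{76} - \frac{9}{25} = \frac{491}{1900} \approx 0.25842$)
$\left(w{\left(-6 + 3 \right)} + Y\right)^{2} = \left(0 + \frac{491}{1900}\right)^{2} = \left(\frac{491}{1900}\right)^{2} = \frac{241081}{3610000}$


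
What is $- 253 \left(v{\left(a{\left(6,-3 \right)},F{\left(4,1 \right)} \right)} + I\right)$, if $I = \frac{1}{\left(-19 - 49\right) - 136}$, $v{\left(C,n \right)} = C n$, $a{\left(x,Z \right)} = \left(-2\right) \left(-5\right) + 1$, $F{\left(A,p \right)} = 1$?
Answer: $- \frac{567479}{204} \approx -2781.8$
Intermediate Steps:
$a{\left(x,Z \right)} = 11$ ($a{\left(x,Z \right)} = 10 + 1 = 11$)
$I = - \frac{1}{204}$ ($I = \frac{1}{-68 - 136} = \frac{1}{-204} = - \frac{1}{204} \approx -0.004902$)
$- 253 \left(v{\left(a{\left(6,-3 \right)},F{\left(4,1 \right)} \right)} + I\right) = - 253 \left(11 \cdot 1 - \frac{1}{204}\right) = - 253 \left(11 - \frac{1}{204}\right) = \left(-253\right) \frac{2243}{204} = - \frac{567479}{204}$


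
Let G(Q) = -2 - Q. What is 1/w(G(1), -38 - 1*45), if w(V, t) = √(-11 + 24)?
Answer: √13/13 ≈ 0.27735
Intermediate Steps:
w(V, t) = √13
1/w(G(1), -38 - 1*45) = 1/(√13) = √13/13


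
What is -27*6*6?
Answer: -972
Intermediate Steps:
-27*6*6 = -9*18*6 = -162*6 = -972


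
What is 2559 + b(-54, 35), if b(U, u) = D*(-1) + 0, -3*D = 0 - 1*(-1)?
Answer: 7678/3 ≈ 2559.3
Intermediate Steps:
D = -⅓ (D = -(0 - 1*(-1))/3 = -(0 + 1)/3 = -⅓*1 = -⅓ ≈ -0.33333)
b(U, u) = ⅓ (b(U, u) = -⅓*(-1) + 0 = ⅓ + 0 = ⅓)
2559 + b(-54, 35) = 2559 + ⅓ = 7678/3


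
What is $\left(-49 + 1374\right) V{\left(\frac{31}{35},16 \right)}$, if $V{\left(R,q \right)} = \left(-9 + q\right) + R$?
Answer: $\frac{73140}{7} \approx 10449.0$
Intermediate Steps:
$V{\left(R,q \right)} = -9 + R + q$
$\left(-49 + 1374\right) V{\left(\frac{31}{35},16 \right)} = \left(-49 + 1374\right) \left(-9 + \frac{31}{35} + 16\right) = 1325 \left(-9 + 31 \cdot \frac{1}{35} + 16\right) = 1325 \left(-9 + \frac{31}{35} + 16\right) = 1325 \cdot \frac{276}{35} = \frac{73140}{7}$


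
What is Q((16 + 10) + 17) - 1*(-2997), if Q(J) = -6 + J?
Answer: 3034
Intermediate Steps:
Q((16 + 10) + 17) - 1*(-2997) = (-6 + ((16 + 10) + 17)) - 1*(-2997) = (-6 + (26 + 17)) + 2997 = (-6 + 43) + 2997 = 37 + 2997 = 3034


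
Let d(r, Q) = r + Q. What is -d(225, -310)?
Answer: 85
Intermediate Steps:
d(r, Q) = Q + r
-d(225, -310) = -(-310 + 225) = -1*(-85) = 85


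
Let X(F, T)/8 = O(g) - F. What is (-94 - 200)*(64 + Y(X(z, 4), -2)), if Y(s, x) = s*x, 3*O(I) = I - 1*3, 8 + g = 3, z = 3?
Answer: -45472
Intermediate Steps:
g = -5 (g = -8 + 3 = -5)
O(I) = -1 + I/3 (O(I) = (I - 1*3)/3 = (I - 3)/3 = (-3 + I)/3 = -1 + I/3)
X(F, T) = -64/3 - 8*F (X(F, T) = 8*((-1 + (⅓)*(-5)) - F) = 8*((-1 - 5/3) - F) = 8*(-8/3 - F) = -64/3 - 8*F)
(-94 - 200)*(64 + Y(X(z, 4), -2)) = (-94 - 200)*(64 + (-64/3 - 8*3)*(-2)) = -294*(64 + (-64/3 - 24)*(-2)) = -294*(64 - 136/3*(-2)) = -294*(64 + 272/3) = -294*464/3 = -45472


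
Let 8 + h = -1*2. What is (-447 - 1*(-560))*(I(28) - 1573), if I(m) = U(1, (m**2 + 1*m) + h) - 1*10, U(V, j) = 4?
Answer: -178427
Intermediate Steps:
h = -10 (h = -8 - 1*2 = -8 - 2 = -10)
I(m) = -6 (I(m) = 4 - 1*10 = 4 - 10 = -6)
(-447 - 1*(-560))*(I(28) - 1573) = (-447 - 1*(-560))*(-6 - 1573) = (-447 + 560)*(-1579) = 113*(-1579) = -178427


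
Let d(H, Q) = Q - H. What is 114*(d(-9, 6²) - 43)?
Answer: 228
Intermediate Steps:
114*(d(-9, 6²) - 43) = 114*((6² - 1*(-9)) - 43) = 114*((36 + 9) - 43) = 114*(45 - 43) = 114*2 = 228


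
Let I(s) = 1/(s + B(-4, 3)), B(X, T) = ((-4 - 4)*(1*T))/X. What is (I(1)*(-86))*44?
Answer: -3784/7 ≈ -540.57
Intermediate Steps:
B(X, T) = -8*T/X (B(X, T) = (-8*T)/X = -8*T/X)
I(s) = 1/(6 + s) (I(s) = 1/(s - 8*3/(-4)) = 1/(s - 8*3*(-¼)) = 1/(s + 6) = 1/(6 + s))
(I(1)*(-86))*44 = (-86/(6 + 1))*44 = (-86/7)*44 = ((⅐)*(-86))*44 = -86/7*44 = -3784/7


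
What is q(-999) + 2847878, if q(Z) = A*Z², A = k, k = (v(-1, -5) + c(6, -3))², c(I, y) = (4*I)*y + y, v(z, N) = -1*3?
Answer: 6074685962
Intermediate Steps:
v(z, N) = -3
c(I, y) = y + 4*I*y (c(I, y) = 4*I*y + y = y + 4*I*y)
k = 6084 (k = (-3 - 3*(1 + 4*6))² = (-3 - 3*(1 + 24))² = (-3 - 3*25)² = (-3 - 75)² = (-78)² = 6084)
A = 6084
q(Z) = 6084*Z²
q(-999) + 2847878 = 6084*(-999)² + 2847878 = 6084*998001 + 2847878 = 6071838084 + 2847878 = 6074685962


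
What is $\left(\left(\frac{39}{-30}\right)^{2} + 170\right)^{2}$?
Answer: $\frac{294774561}{10000} \approx 29477.0$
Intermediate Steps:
$\left(\left(\frac{39}{-30}\right)^{2} + 170\right)^{2} = \left(\left(39 \left(- \frac{1}{30}\right)\right)^{2} + 170\right)^{2} = \left(\left(- \frac{13}{10}\right)^{2} + 170\right)^{2} = \left(\frac{169}{100} + 170\right)^{2} = \left(\frac{17169}{100}\right)^{2} = \frac{294774561}{10000}$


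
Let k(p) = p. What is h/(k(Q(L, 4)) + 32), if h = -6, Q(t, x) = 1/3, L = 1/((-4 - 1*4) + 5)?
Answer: -18/97 ≈ -0.18557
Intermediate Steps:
L = -⅓ (L = 1/((-4 - 4) + 5) = 1/(-8 + 5) = 1/(-3) = -⅓ ≈ -0.33333)
Q(t, x) = ⅓
h/(k(Q(L, 4)) + 32) = -6/(⅓ + 32) = -6/(97/3) = (3/97)*(-6) = -18/97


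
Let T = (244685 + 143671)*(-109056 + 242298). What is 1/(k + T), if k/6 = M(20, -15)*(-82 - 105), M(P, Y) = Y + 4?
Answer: 1/51745342494 ≈ 1.9325e-11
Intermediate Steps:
M(P, Y) = 4 + Y
T = 51745330152 (T = 388356*133242 = 51745330152)
k = 12342 (k = 6*((4 - 15)*(-82 - 105)) = 6*(-11*(-187)) = 6*2057 = 12342)
1/(k + T) = 1/(12342 + 51745330152) = 1/51745342494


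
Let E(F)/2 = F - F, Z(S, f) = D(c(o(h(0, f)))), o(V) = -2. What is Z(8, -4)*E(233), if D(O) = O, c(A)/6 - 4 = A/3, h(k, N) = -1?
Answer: 0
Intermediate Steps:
c(A) = 24 + 2*A (c(A) = 24 + 6*(A/3) = 24 + 2*A)
Z(S, f) = 20 (Z(S, f) = 24 + 2*(-2) = 24 - 4 = 20)
E(F) = 0 (E(F) = 2*(F - F) = 2*0 = 0)
Z(8, -4)*E(233) = 20*0 = 0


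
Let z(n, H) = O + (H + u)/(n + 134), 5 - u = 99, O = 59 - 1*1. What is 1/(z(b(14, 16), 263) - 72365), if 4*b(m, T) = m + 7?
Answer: -557/40274323 ≈ -1.3830e-5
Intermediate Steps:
O = 58 (O = 59 - 1 = 58)
u = -94 (u = 5 - 1*99 = 5 - 99 = -94)
b(m, T) = 7/4 + m/4 (b(m, T) = (m + 7)/4 = (7 + m)/4 = 7/4 + m/4)
z(n, H) = 58 + (-94 + H)/(134 + n) (z(n, H) = 58 + (H - 94)/(n + 134) = 58 + (-94 + H)/(134 + n))
1/(z(b(14, 16), 263) - 72365) = 1/((7678 + 263 + 58*(7/4 + (¼)*14))/(134 + (7/4 + (¼)*14)) - 72365) = 1/((7678 + 263 + 58*(7/4 + 7/2))/(134 + (7/4 + 7/2)) - 72365) = 1/((7678 + 263 + 58*(21/4))/(134 + 21/4) - 72365) = 1/((7678 + 263 + 609/2)/(557/4) - 72365) = 1/((4/557)*(16491/2) - 72365) = 1/(32982/557 - 72365) = 1/(-40274323/557) = -557/40274323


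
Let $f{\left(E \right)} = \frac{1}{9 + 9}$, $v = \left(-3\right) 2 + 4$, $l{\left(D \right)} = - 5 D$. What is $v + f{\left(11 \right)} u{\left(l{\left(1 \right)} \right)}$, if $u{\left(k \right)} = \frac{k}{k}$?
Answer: $- \frac{35}{18} \approx -1.9444$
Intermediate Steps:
$u{\left(k \right)} = 1$
$v = -2$ ($v = -6 + 4 = -2$)
$f{\left(E \right)} = \frac{1}{18}$
$v + f{\left(11 \right)} u{\left(l{\left(1 \right)} \right)} = -2 + \frac{1}{18} \cdot 1 = -2 + \frac{1}{18} = - \frac{35}{18}$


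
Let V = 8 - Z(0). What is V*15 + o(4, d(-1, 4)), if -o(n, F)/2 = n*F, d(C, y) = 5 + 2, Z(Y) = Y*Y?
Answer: 64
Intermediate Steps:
Z(Y) = Y²
d(C, y) = 7
o(n, F) = -2*F*n (o(n, F) = -2*n*F = -2*F*n)
V = 8 (V = 8 - 1*0² = 8 - 1*0 = 8 + 0 = 8)
V*15 + o(4, d(-1, 4)) = 8*15 - 2*7*4 = 120 - 56 = 64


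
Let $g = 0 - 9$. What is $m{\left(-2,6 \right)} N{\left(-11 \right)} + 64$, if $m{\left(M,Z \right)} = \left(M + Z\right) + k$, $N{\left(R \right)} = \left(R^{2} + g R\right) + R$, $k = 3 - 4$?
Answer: $691$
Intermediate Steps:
$k = -1$ ($k = 3 - 4 = -1$)
$g = -9$ ($g = 0 - 9 = -9$)
$N{\left(R \right)} = R^{2} - 8 R$ ($N{\left(R \right)} = \left(R^{2} - 9 R\right) + R = R^{2} - 8 R$)
$m{\left(M,Z \right)} = -1 + M + Z$ ($m{\left(M,Z \right)} = \left(M + Z\right) - 1 = -1 + M + Z$)
$m{\left(-2,6 \right)} N{\left(-11 \right)} + 64 = \left(-1 - 2 + 6\right) \left(- 11 \left(-8 - 11\right)\right) + 64 = 3 \left(\left(-11\right) \left(-19\right)\right) + 64 = 3 \cdot 209 + 64 = 627 + 64 = 691$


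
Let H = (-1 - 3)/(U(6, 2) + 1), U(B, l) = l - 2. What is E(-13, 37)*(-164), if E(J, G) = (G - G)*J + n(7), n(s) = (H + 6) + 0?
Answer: -328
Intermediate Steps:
U(B, l) = -2 + l
H = -4 (H = (-1 - 3)/((-2 + 2) + 1) = -4/(0 + 1) = -4/1 = -4*1 = -4)
n(s) = 2 (n(s) = (-4 + 6) + 0 = 2 + 0 = 2)
E(J, G) = 2 (E(J, G) = (G - G)*J + 2 = 0*J + 2 = 0 + 2 = 2)
E(-13, 37)*(-164) = 2*(-164) = -328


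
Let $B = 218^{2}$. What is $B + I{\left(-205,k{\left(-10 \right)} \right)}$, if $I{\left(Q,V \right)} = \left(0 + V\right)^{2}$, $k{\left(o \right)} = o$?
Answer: $47624$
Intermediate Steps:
$B = 47524$
$I{\left(Q,V \right)} = V^{2}$
$B + I{\left(-205,k{\left(-10 \right)} \right)} = 47524 + \left(-10\right)^{2} = 47524 + 100 = 47624$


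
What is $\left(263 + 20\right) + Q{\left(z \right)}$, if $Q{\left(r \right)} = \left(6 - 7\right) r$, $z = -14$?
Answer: $297$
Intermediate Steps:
$Q{\left(r \right)} = - r$
$\left(263 + 20\right) + Q{\left(z \right)} = \left(263 + 20\right) - -14 = 283 + 14 = 297$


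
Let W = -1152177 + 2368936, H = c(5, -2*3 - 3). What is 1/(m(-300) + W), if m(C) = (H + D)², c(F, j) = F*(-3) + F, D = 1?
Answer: 1/1216840 ≈ 8.2180e-7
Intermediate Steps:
c(F, j) = -2*F (c(F, j) = -3*F + F = -2*F)
H = -10 (H = -2*5 = -10)
m(C) = 81 (m(C) = (-10 + 1)² = (-9)² = 81)
W = 1216759
1/(m(-300) + W) = 1/(81 + 1216759) = 1/1216840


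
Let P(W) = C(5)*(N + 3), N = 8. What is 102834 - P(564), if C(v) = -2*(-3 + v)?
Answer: 102878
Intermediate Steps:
C(v) = 6 - 2*v
P(W) = -44 (P(W) = (6 - 2*5)*(8 + 3) = (6 - 10)*11 = -4*11 = -44)
102834 - P(564) = 102834 - 1*(-44) = 102834 + 44 = 102878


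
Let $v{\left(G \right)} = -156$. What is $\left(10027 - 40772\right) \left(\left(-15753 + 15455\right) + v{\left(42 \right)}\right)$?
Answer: $13958230$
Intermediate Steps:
$\left(10027 - 40772\right) \left(\left(-15753 + 15455\right) + v{\left(42 \right)}\right) = \left(10027 - 40772\right) \left(\left(-15753 + 15455\right) - 156\right) = - 30745 \left(-298 - 156\right) = \left(-30745\right) \left(-454\right) = 13958230$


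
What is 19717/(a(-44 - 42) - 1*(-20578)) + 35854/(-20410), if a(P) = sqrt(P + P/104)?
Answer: (-1379*sqrt(58695) + 335379642*I)/(785*(sqrt(58695) - 535028*I)) ≈ -0.79853 - 0.00043387*I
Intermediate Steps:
a(P) = sqrt(2730)*sqrt(P)/52 (a(P) = sqrt(P + P*(1/104)) = sqrt(P + P/104) = sqrt(105*P/104) = sqrt(2730)*sqrt(P)/52)
19717/(a(-44 - 42) - 1*(-20578)) + 35854/(-20410) = 19717/(sqrt(2730)*sqrt(-44 - 42)/52 - 1*(-20578)) + 35854/(-20410) = 19717/(sqrt(2730)*sqrt(-86)/52 + 20578) + 35854*(-1/20410) = 19717/(sqrt(2730)*(I*sqrt(86))/52 + 20578) - 1379/785 = 19717/(I*sqrt(58695)/26 + 20578) - 1379/785 = 19717/(20578 + I*sqrt(58695)/26) - 1379/785 = -1379/785 + 19717/(20578 + I*sqrt(58695)/26)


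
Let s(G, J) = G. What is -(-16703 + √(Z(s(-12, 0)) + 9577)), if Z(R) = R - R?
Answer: 16703 - √9577 ≈ 16605.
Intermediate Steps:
Z(R) = 0
-(-16703 + √(Z(s(-12, 0)) + 9577)) = -(-16703 + √(0 + 9577)) = -(-16703 + √9577) = 16703 - √9577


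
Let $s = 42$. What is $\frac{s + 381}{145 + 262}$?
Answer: $\frac{423}{407} \approx 1.0393$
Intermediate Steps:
$\frac{s + 381}{145 + 262} = \frac{42 + 381}{145 + 262} = \frac{423}{407}$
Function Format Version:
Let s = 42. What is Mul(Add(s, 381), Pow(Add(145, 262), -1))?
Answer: Rational(423, 407) ≈ 1.0393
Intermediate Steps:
Mul(Add(s, 381), Pow(Add(145, 262), -1)) = Mul(Add(42, 381), Pow(Add(145, 262), -1)) = Mul(423, Pow(407, -1)) = Mul(423, Rational(1, 407)) = Rational(423, 407)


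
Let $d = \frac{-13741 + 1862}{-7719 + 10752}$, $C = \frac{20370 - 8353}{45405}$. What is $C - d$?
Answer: $\frac{21326428}{5100495} \approx 4.1812$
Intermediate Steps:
$C = \frac{12017}{45405}$ ($C = \left(20370 - 8353\right) \frac{1}{45405} = 12017 \cdot \frac{1}{45405} = \frac{12017}{45405} \approx 0.26466$)
$d = - \frac{11879}{3033} \approx -3.9166$
$C - d = \frac{12017}{45405} - - \frac{11879}{3033} = \frac{12017}{45405} + \frac{11879}{3033} = \frac{21326428}{5100495}$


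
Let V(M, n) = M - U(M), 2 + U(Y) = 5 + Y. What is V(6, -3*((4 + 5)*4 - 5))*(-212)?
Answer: 636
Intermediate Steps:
U(Y) = 3 + Y (U(Y) = -2 + (5 + Y) = 3 + Y)
V(M, n) = -3 (V(M, n) = M - (3 + M) = M + (-3 - M) = -3)
V(6, -3*((4 + 5)*4 - 5))*(-212) = -3*(-212) = 636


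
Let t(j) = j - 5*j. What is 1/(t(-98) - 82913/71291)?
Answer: 71291/27863159 ≈ 0.0025586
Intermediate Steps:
t(j) = -4*j
1/(t(-98) - 82913/71291) = 1/(-4*(-98) - 82913/71291) = 1/(392 - 82913*1/71291) = 1/(392 - 82913/71291) = 1/(27863159/71291) = 71291/27863159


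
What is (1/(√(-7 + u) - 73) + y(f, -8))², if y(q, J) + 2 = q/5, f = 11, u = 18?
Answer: 6133121/176757025 - 4953*√11/70702810 ≈ 0.034466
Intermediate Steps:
y(q, J) = -2 + q/5
(1/(√(-7 + u) - 73) + y(f, -8))² = (1/(√(-7 + 18) - 73) + (-2 + (⅕)*11))² = (1/(√11 - 73) + (-2 + 11/5))² = (1/(-73 + √11) + ⅕)² = (⅕ + 1/(-73 + √11))²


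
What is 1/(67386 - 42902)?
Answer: 1/24484 ≈ 4.0843e-5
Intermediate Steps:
1/(67386 - 42902) = 1/24484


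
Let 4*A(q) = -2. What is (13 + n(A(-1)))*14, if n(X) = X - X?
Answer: 182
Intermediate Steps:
A(q) = -½ (A(q) = (¼)*(-2) = -½)
n(X) = 0
(13 + n(A(-1)))*14 = (13 + 0)*14 = 13*14 = 182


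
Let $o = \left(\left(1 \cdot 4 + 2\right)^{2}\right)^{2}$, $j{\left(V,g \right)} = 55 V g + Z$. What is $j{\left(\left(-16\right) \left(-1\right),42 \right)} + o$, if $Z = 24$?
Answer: $38280$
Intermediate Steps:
$j{\left(V,g \right)} = 24 + 55 V g$ ($j{\left(V,g \right)} = 55 V g + 24 = 24 + 55 V g$)
$o = 1296$ ($o = \left(\left(4 + 2\right)^{2}\right)^{2} = \left(6^{2}\right)^{2} = 36^{2} = 1296$)
$j{\left(\left(-16\right) \left(-1\right),42 \right)} + o = \left(24 + 55 \left(\left(-16\right) \left(-1\right)\right) 42\right) + 1296 = \left(24 + 55 \cdot 16 \cdot 42\right) + 1296 = \left(24 + 36960\right) + 1296 = 36984 + 1296 = 38280$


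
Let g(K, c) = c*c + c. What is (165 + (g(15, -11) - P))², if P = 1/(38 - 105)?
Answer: 339517476/4489 ≈ 75633.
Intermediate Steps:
g(K, c) = c + c² (g(K, c) = c² + c = c + c²)
P = -1/67 (P = 1/(-67) = -1/67 ≈ -0.014925)
(165 + (g(15, -11) - P))² = (165 + (-11*(1 - 11) - 1*(-1/67)))² = (165 + (-11*(-10) + 1/67))² = (165 + (110 + 1/67))² = (165 + 7371/67)² = (18426/67)² = 339517476/4489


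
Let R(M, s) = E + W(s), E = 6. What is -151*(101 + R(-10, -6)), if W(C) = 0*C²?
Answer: -16157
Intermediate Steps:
W(C) = 0
R(M, s) = 6 (R(M, s) = 6 + 0 = 6)
-151*(101 + R(-10, -6)) = -151*(101 + 6) = -151*107 = -16157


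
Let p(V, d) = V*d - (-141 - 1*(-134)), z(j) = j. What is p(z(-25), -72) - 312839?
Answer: -311032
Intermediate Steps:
p(V, d) = 7 + V*d (p(V, d) = V*d - (-141 + 134) = V*d - 1*(-7) = V*d + 7 = 7 + V*d)
p(z(-25), -72) - 312839 = (7 - 25*(-72)) - 312839 = (7 + 1800) - 312839 = 1807 - 312839 = -311032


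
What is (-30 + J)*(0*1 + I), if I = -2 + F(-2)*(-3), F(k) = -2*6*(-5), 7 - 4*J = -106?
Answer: 637/2 ≈ 318.50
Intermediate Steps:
J = 113/4 (J = 7/4 - ¼*(-106) = 7/4 + 53/2 = 113/4 ≈ 28.250)
F(k) = 60 (F(k) = -12*(-5) = 60)
I = -182 (I = -2 + 60*(-3) = -2 - 180 = -182)
(-30 + J)*(0*1 + I) = (-30 + 113/4)*(0*1 - 182) = -7*(0 - 182)/4 = -7/4*(-182) = 637/2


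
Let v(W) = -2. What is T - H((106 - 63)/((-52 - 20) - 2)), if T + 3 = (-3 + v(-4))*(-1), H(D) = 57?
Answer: -55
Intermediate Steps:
T = 2 (T = -3 + (-3 - 2)*(-1) = -3 - 5*(-1) = -3 + 5 = 2)
T - H((106 - 63)/((-52 - 20) - 2)) = 2 - 1*57 = 2 - 57 = -55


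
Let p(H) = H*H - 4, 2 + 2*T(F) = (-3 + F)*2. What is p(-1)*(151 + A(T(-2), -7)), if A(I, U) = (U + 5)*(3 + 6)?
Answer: -399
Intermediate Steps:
T(F) = -4 + F (T(F) = -1 + ((-3 + F)*2)/2 = -1 + (-6 + 2*F)/2 = -1 + (-3 + F) = -4 + F)
A(I, U) = 45 + 9*U (A(I, U) = (5 + U)*9 = 45 + 9*U)
p(H) = -4 + H² (p(H) = H² - 4 = -4 + H²)
p(-1)*(151 + A(T(-2), -7)) = (-4 + (-1)²)*(151 + (45 + 9*(-7))) = (-4 + 1)*(151 + (45 - 63)) = -3*(151 - 18) = -3*133 = -399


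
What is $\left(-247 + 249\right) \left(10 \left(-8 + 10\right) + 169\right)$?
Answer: $378$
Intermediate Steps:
$\left(-247 + 249\right) \left(10 \left(-8 + 10\right) + 169\right) = 2 \left(10 \cdot 2 + 169\right) = 2 \left(20 + 169\right) = 2 \cdot 189 = 378$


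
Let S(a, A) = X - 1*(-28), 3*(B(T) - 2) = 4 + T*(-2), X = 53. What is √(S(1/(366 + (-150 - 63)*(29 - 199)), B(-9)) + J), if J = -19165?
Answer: 2*I*√4771 ≈ 138.14*I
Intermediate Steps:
B(T) = 10/3 - 2*T/3 (B(T) = 2 + (4 + T*(-2))/3 = 2 + (4 - 2*T)/3 = 2 + (4/3 - 2*T/3) = 10/3 - 2*T/3)
S(a, A) = 81 (S(a, A) = 53 - 1*(-28) = 53 + 28 = 81)
√(S(1/(366 + (-150 - 63)*(29 - 199)), B(-9)) + J) = √(81 - 19165) = √(-19084) = 2*I*√4771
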